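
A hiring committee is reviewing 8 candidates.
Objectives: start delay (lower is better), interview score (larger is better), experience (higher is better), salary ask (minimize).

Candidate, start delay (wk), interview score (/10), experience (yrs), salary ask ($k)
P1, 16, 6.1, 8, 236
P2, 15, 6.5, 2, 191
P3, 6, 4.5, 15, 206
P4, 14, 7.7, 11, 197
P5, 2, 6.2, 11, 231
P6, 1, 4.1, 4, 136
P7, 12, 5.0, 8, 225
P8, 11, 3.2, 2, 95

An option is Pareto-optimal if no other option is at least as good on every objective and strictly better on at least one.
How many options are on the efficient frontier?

7

P1: dominated by P4 (start delay 14≤16, interview score 7.7≥6.1, experience 11≥8, salary ask 197≤236).
P2: not dominated.
P3: not dominated (best experience).
P4: not dominated (best interview score).
P5: not dominated.
P6: not dominated (best start delay).
P7: not dominated.
P8: not dominated (best salary ask).
Pareto-optimal: P2, P3, P4, P5, P6, P7, P8 → 7.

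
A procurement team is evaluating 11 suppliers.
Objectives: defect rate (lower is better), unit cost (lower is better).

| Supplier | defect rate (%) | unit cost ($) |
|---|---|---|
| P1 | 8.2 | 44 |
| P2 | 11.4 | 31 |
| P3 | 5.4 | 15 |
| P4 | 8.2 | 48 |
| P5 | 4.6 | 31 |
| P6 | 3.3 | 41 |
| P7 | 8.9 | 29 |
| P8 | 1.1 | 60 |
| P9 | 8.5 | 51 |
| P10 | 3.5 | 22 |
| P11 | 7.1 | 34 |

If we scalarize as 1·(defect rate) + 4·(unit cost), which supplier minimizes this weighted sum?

P1: 1·8.2 + 4·44 = 184.2
P2: 1·11.4 + 4·31 = 135.4
P3: 1·5.4 + 4·15 = 65.4
P4: 1·8.2 + 4·48 = 200.2
P5: 1·4.6 + 4·31 = 128.6
P6: 1·3.3 + 4·41 = 167.3
P7: 1·8.9 + 4·29 = 124.9
P8: 1·1.1 + 4·60 = 241.1
P9: 1·8.5 + 4·51 = 212.5
P10: 1·3.5 + 4·22 = 91.5
P11: 1·7.1 + 4·34 = 143.1
Lowest: P3 at 65.4.

P3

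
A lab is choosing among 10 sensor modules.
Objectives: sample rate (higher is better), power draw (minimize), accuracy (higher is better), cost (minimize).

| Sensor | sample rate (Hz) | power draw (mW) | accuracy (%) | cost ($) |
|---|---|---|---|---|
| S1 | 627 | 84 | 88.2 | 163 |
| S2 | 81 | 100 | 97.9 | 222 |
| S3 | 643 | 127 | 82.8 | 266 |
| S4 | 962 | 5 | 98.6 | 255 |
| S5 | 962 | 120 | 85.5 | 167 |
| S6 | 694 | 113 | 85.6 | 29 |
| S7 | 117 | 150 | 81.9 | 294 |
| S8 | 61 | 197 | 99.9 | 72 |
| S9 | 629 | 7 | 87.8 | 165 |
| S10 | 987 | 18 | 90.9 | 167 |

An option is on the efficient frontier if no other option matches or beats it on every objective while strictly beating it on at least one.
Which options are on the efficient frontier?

S1, S2, S4, S6, S8, S9, S10

S1: not dominated.
S2: not dominated.
S3: dominated by S4 (sample rate 962≥643, power draw 5≤127, accuracy 98.6≥82.8, cost 255≤266).
S4: not dominated (best power draw).
S5: dominated by S10 (sample rate 987≥962, power draw 18≤120, accuracy 90.9≥85.5, cost 167≤167).
S6: not dominated (best cost).
S7: dominated by S1 (sample rate 627≥117, power draw 84≤150, accuracy 88.2≥81.9, cost 163≤294).
S8: not dominated (best accuracy).
S9: not dominated.
S10: not dominated (best sample rate).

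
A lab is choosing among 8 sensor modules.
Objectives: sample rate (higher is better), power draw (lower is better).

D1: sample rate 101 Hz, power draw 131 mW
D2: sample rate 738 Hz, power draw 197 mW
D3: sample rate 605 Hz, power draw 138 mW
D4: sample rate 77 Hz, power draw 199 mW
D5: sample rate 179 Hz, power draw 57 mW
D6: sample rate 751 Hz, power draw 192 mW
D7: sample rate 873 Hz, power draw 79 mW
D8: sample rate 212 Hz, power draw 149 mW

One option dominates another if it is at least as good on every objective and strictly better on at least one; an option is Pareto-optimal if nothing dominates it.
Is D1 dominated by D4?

No

D4 vs D1: D4 is worse on sample rate (77 vs 101), so it does not dominate D1.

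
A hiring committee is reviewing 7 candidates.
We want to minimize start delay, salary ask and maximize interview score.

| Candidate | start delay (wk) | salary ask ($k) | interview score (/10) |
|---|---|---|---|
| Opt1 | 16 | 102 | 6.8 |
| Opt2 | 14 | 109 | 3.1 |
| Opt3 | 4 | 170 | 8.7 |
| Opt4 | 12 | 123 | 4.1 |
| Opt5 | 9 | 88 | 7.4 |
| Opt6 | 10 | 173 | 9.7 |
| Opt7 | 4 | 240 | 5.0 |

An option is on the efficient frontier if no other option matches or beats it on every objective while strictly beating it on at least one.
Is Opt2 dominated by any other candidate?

Opt5 vs Opt2: start delay 9≤14, salary ask 88≤109, interview score 7.4≥3.1 — Opt5 is at least as good on every objective and strictly better on at least one, so Opt5 dominates Opt2.

Yes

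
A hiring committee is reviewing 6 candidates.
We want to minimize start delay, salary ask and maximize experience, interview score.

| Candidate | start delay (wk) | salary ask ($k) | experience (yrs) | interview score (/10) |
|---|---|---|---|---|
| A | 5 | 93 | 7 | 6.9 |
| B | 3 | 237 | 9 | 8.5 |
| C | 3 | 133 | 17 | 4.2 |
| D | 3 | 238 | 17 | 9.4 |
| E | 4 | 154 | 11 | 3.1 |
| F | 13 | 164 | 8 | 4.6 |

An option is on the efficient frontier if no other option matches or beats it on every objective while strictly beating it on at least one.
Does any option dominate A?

No

B: worse on salary ask (237 vs 93).
C: worse on salary ask (133 vs 93).
D: worse on salary ask (238 vs 93).
E: worse on salary ask (154 vs 93).
F: worse on start delay (13 vs 5).
No option is at least as good as A on every objective and strictly better on one.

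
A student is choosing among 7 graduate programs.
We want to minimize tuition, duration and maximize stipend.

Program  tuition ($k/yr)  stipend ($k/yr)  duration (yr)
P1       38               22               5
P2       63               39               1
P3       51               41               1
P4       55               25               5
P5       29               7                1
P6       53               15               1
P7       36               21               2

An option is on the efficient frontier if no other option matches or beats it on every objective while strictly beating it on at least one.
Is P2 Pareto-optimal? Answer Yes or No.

P3 vs P2: tuition 51≤63, stipend 41≥39, duration 1≤1 — P3 is at least as good on every objective and strictly better on at least one, so P3 dominates P2.

No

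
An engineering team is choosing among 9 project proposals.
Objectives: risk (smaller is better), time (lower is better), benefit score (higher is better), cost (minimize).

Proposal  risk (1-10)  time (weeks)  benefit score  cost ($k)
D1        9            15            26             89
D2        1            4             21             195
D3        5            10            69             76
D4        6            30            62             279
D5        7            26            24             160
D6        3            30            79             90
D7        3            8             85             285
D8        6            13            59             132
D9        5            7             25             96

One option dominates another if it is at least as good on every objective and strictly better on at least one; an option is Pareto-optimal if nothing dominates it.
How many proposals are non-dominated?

D1: dominated by D3 (risk 5≤9, time 10≤15, benefit score 69≥26, cost 76≤89).
D2: not dominated (best risk).
D3: not dominated (best cost).
D4: dominated by D3 (risk 5≤6, time 10≤30, benefit score 69≥62, cost 76≤279).
D5: dominated by D3 (risk 5≤7, time 10≤26, benefit score 69≥24, cost 76≤160).
D6: not dominated.
D7: not dominated (best benefit score).
D8: dominated by D3 (risk 5≤6, time 10≤13, benefit score 69≥59, cost 76≤132).
D9: not dominated.
Pareto-optimal: D2, D3, D6, D7, D9 → 5.

5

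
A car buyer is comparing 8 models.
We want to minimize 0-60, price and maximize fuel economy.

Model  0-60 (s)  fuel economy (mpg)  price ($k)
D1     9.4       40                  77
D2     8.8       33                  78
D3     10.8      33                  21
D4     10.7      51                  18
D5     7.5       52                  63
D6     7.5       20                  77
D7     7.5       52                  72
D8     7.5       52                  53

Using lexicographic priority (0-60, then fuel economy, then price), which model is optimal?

D8

First minimize 0-60: best is 7.5, kept {D5, D6, D7, D8}.
Then maximize fuel economy: best is 52, kept {D5, D7, D8}.
Then minimize price: best is 53, kept {D8}.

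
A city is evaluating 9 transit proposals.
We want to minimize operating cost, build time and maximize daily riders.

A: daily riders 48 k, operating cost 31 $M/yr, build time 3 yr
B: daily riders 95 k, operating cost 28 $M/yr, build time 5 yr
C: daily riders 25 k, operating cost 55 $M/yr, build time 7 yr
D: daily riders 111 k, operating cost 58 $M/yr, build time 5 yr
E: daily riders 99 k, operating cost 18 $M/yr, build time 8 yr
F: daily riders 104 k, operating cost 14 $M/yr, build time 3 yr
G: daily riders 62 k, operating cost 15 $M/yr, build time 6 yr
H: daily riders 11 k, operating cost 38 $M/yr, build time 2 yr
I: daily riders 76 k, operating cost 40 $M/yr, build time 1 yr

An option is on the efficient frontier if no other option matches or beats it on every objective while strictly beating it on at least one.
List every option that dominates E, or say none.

F

F: daily riders 104≥99, operating cost 14≤18, build time 3≤8 — dominates E.
Others (A, B, C, D, G, H, I) are each worse than E on at least one objective.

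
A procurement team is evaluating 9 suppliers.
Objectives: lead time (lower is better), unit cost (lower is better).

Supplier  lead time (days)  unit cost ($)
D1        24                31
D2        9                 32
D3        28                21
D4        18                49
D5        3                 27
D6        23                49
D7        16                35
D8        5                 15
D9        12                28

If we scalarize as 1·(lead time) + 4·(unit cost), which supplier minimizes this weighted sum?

D1: 1·24 + 4·31 = 148
D2: 1·9 + 4·32 = 137
D3: 1·28 + 4·21 = 112
D4: 1·18 + 4·49 = 214
D5: 1·3 + 4·27 = 111
D6: 1·23 + 4·49 = 219
D7: 1·16 + 4·35 = 156
D8: 1·5 + 4·15 = 65
D9: 1·12 + 4·28 = 124
Lowest: D8 at 65.

D8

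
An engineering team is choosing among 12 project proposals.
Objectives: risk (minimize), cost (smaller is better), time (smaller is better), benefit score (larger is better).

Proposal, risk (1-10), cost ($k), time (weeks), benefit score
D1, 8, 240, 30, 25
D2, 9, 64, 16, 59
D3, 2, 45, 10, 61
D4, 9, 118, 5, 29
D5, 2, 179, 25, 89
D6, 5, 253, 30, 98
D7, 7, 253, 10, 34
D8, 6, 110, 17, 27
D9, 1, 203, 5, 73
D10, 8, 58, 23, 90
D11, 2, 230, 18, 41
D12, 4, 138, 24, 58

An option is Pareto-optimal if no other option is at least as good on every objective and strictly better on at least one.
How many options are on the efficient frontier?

D1: dominated by D3 (risk 2≤8, cost 45≤240, time 10≤30, benefit score 61≥25).
D2: dominated by D3 (risk 2≤9, cost 45≤64, time 10≤16, benefit score 61≥59).
D3: not dominated (best cost).
D4: not dominated.
D5: not dominated.
D6: not dominated (best benefit score).
D7: dominated by D3 (risk 2≤7, cost 45≤253, time 10≤10, benefit score 61≥34).
D8: dominated by D3 (risk 2≤6, cost 45≤110, time 10≤17, benefit score 61≥27).
D9: not dominated (best risk).
D10: not dominated.
D11: dominated by D3 (risk 2≤2, cost 45≤230, time 10≤18, benefit score 61≥41).
D12: dominated by D3 (risk 2≤4, cost 45≤138, time 10≤24, benefit score 61≥58).
Pareto-optimal: D3, D4, D5, D6, D9, D10 → 6.

6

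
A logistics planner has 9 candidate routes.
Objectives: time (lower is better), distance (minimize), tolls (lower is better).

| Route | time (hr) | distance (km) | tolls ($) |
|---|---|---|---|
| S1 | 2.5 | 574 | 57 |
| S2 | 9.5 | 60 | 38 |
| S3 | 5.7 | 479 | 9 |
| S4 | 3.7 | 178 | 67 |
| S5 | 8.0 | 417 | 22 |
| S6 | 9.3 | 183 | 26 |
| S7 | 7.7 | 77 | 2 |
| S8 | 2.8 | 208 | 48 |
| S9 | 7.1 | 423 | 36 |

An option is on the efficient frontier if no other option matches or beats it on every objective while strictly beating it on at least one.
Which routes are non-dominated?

S1: not dominated (best time).
S2: not dominated (best distance).
S3: not dominated.
S4: not dominated.
S5: dominated by S7 (time 7.7≤8.0, distance 77≤417, tolls 2≤22).
S6: dominated by S7 (time 7.7≤9.3, distance 77≤183, tolls 2≤26).
S7: not dominated (best tolls).
S8: not dominated.
S9: not dominated.

S1, S2, S3, S4, S7, S8, S9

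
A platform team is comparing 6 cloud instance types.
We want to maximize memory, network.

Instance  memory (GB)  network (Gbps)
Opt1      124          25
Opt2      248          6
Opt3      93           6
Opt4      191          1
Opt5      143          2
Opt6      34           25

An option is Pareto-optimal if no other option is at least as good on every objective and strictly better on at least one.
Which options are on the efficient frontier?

Opt1, Opt2

Opt1: not dominated.
Opt2: not dominated (best memory).
Opt3: dominated by Opt1 (memory 124≥93, network 25≥6).
Opt4: dominated by Opt2 (memory 248≥191, network 6≥1).
Opt5: dominated by Opt2 (memory 248≥143, network 6≥2).
Opt6: dominated by Opt1 (memory 124≥34, network 25≥25).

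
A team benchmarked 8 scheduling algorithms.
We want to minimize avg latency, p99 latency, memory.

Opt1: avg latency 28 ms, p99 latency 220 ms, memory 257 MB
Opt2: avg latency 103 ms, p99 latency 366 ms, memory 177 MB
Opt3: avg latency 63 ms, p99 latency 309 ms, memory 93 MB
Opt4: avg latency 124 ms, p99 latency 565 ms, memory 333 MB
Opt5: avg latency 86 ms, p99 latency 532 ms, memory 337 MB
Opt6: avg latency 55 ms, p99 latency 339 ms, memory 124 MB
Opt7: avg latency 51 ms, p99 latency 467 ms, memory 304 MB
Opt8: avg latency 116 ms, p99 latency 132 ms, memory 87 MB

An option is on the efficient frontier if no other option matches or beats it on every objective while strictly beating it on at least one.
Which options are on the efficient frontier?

Opt1, Opt3, Opt6, Opt8

Opt1: not dominated (best avg latency).
Opt2: dominated by Opt3 (avg latency 63≤103, p99 latency 309≤366, memory 93≤177).
Opt3: not dominated.
Opt4: dominated by Opt1 (avg latency 28≤124, p99 latency 220≤565, memory 257≤333).
Opt5: dominated by Opt1 (avg latency 28≤86, p99 latency 220≤532, memory 257≤337).
Opt6: not dominated.
Opt7: dominated by Opt1 (avg latency 28≤51, p99 latency 220≤467, memory 257≤304).
Opt8: not dominated (best p99 latency).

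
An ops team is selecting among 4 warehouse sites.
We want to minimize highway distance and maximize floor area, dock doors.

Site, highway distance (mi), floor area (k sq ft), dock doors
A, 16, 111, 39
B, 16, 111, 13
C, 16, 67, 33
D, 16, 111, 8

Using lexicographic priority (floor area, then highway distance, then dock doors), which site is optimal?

A

First maximize floor area: best is 111, kept {A, B, D}.
Then minimize highway distance: best is 16, kept {A, B, D}.
Then maximize dock doors: best is 39, kept {A}.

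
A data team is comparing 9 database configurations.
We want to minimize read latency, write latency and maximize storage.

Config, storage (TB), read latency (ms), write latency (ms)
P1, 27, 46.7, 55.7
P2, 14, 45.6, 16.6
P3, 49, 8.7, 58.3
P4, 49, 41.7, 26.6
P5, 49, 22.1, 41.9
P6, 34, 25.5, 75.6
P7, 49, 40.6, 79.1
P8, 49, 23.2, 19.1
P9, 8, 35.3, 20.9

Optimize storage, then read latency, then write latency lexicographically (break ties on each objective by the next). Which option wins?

First maximize storage: best is 49, kept {P3, P4, P5, P7, P8}.
Then minimize read latency: best is 8.7, kept {P3}.

P3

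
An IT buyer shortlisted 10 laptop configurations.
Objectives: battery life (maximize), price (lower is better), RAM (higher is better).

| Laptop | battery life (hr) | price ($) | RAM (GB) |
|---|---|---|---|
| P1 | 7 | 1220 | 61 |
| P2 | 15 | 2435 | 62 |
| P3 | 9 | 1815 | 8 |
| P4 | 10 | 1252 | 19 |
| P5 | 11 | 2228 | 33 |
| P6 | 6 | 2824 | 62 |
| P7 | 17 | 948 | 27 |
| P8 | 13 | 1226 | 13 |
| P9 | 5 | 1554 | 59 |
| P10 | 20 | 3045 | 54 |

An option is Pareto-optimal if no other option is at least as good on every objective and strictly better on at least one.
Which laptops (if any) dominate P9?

P1: battery life 7≥5, price 1220≤1554, RAM 61≥59 — dominates P9.
Others (P2, P3, P4, P5, P6, P7, P8, P10) are each worse than P9 on at least one objective.

P1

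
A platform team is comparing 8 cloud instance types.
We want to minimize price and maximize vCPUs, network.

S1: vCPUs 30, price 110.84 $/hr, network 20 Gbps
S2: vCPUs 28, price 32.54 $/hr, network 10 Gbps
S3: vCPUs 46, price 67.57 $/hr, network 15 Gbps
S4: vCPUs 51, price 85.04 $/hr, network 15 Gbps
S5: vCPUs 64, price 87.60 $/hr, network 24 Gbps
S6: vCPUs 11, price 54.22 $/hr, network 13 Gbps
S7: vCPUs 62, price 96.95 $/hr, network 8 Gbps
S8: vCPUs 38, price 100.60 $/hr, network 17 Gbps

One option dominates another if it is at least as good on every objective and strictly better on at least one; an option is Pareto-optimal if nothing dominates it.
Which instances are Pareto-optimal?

S1: dominated by S5 (vCPUs 64≥30, price 87.60≤110.84, network 24≥20).
S2: not dominated (best price).
S3: not dominated.
S4: not dominated.
S5: not dominated (best vCPUs).
S6: not dominated.
S7: dominated by S5 (vCPUs 64≥62, price 87.60≤96.95, network 24≥8).
S8: dominated by S5 (vCPUs 64≥38, price 87.60≤100.60, network 24≥17).

S2, S3, S4, S5, S6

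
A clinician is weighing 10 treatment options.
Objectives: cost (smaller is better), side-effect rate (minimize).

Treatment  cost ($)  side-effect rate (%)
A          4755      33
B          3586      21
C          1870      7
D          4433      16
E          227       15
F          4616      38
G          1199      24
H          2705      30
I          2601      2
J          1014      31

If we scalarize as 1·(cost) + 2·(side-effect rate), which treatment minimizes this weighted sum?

E

A: 1·4755 + 2·33 = 4821
B: 1·3586 + 2·21 = 3628
C: 1·1870 + 2·7 = 1884
D: 1·4433 + 2·16 = 4465
E: 1·227 + 2·15 = 257
F: 1·4616 + 2·38 = 4692
G: 1·1199 + 2·24 = 1247
H: 1·2705 + 2·30 = 2765
I: 1·2601 + 2·2 = 2605
J: 1·1014 + 2·31 = 1076
Lowest: E at 257.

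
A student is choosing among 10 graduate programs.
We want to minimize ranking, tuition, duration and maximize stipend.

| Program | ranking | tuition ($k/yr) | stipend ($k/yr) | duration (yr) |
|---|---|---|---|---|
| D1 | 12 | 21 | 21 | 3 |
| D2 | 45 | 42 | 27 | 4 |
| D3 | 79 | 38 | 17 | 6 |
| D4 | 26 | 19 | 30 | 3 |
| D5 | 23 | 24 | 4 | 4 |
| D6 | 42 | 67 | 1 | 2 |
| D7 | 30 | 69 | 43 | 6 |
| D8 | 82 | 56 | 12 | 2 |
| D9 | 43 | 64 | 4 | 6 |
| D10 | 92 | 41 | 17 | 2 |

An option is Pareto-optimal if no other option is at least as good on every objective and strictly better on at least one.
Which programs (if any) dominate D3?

D1, D4

D1: ranking 12≤79, tuition 21≤38, stipend 21≥17, duration 3≤6 — dominates D3.
D4: ranking 26≤79, tuition 19≤38, stipend 30≥17, duration 3≤6 — dominates D3.
Others (D2, D5, D6, D7, D8, D9, D10) are each worse than D3 on at least one objective.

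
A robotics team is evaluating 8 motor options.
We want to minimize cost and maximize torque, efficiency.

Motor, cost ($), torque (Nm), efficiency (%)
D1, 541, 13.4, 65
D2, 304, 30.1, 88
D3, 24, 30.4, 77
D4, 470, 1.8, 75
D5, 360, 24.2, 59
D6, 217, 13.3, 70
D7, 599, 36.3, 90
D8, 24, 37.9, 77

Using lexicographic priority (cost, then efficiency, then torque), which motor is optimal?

D8

First minimize cost: best is 24, kept {D3, D8}.
Then maximize efficiency: best is 77, kept {D3, D8}.
Then maximize torque: best is 37.9, kept {D8}.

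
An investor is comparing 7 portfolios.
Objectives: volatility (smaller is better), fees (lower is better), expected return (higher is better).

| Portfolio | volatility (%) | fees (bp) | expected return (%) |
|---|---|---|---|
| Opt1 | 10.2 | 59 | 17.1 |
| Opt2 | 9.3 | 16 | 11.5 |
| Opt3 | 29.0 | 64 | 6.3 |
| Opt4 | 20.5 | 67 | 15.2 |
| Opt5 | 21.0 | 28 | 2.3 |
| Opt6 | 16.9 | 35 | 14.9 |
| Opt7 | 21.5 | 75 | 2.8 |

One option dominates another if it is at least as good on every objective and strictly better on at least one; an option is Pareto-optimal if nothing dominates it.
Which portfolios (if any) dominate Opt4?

Opt1

Opt1: volatility 10.2≤20.5, fees 59≤67, expected return 17.1≥15.2 — dominates Opt4.
Others (Opt2, Opt3, Opt5, Opt6, Opt7) are each worse than Opt4 on at least one objective.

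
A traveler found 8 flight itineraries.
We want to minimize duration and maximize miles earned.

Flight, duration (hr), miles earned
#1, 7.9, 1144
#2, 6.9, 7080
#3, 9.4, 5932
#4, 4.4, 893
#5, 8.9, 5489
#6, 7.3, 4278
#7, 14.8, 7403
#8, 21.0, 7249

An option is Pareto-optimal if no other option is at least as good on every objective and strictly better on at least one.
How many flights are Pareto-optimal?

3

#1: dominated by #2 (duration 6.9≤7.9, miles earned 7080≥1144).
#2: not dominated.
#3: dominated by #2 (duration 6.9≤9.4, miles earned 7080≥5932).
#4: not dominated (best duration).
#5: dominated by #2 (duration 6.9≤8.9, miles earned 7080≥5489).
#6: dominated by #2 (duration 6.9≤7.3, miles earned 7080≥4278).
#7: not dominated (best miles earned).
#8: dominated by #7 (duration 14.8≤21.0, miles earned 7403≥7249).
Pareto-optimal: #2, #4, #7 → 3.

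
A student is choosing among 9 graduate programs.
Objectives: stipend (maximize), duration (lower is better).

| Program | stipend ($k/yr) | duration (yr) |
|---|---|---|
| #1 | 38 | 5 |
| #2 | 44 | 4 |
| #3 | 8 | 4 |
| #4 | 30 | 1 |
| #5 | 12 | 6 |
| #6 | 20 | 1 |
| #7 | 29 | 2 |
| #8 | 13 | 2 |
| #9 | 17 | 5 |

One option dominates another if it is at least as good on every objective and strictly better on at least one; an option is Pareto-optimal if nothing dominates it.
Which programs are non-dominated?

#2, #4

#1: dominated by #2 (stipend 44≥38, duration 4≤5).
#2: not dominated (best stipend).
#3: dominated by #2 (stipend 44≥8, duration 4≤4).
#4: not dominated.
#5: dominated by #1 (stipend 38≥12, duration 5≤6).
#6: dominated by #4 (stipend 30≥20, duration 1≤1).
#7: dominated by #4 (stipend 30≥29, duration 1≤2).
#8: dominated by #4 (stipend 30≥13, duration 1≤2).
#9: dominated by #1 (stipend 38≥17, duration 5≤5).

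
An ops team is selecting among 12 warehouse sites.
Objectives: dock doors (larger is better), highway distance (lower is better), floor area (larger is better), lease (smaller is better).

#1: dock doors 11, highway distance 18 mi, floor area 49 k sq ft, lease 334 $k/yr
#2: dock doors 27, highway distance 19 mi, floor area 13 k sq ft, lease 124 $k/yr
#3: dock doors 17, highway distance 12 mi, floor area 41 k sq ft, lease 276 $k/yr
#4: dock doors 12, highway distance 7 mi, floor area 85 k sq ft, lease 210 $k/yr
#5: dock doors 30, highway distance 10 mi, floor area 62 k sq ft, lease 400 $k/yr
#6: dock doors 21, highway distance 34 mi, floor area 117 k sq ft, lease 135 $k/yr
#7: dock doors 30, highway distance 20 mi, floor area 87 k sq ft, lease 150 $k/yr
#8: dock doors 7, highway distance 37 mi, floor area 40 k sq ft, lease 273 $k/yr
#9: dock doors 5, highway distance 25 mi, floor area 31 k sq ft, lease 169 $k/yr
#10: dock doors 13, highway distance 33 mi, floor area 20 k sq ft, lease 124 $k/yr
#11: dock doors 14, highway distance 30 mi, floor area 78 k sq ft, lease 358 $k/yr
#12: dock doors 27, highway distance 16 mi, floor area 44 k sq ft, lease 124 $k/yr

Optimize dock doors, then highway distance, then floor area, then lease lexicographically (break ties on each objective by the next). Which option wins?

First maximize dock doors: best is 30, kept {#5, #7}.
Then minimize highway distance: best is 10, kept {#5}.

#5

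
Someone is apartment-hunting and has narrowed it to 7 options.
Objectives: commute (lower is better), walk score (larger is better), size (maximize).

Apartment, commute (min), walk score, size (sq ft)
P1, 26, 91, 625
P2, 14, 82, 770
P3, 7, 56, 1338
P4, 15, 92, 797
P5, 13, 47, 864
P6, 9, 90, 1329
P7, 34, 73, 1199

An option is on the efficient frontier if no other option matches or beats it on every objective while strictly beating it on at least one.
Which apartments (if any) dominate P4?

none

P1: worse on commute (26 vs 15).
P2: worse on walk score (82 vs 92).
P3: worse on walk score (56 vs 92).
P5: worse on walk score (47 vs 92).
P6: worse on walk score (90 vs 92).
P7: worse on commute (34 vs 15).
No option dominates P4.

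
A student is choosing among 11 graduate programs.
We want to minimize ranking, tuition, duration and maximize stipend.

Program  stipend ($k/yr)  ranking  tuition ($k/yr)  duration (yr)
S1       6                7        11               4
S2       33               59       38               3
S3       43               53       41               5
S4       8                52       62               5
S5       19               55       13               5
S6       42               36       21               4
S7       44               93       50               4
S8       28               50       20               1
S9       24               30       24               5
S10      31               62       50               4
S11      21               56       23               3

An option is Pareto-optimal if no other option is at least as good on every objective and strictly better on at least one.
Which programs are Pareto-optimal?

S1: not dominated (best ranking).
S2: not dominated.
S3: not dominated.
S4: dominated by S6 (stipend 42≥8, ranking 36≤52, tuition 21≤62, duration 4≤5).
S5: not dominated.
S6: not dominated.
S7: not dominated (best stipend).
S8: not dominated (best duration).
S9: not dominated.
S10: dominated by S2 (stipend 33≥31, ranking 59≤62, tuition 38≤50, duration 3≤4).
S11: dominated by S8 (stipend 28≥21, ranking 50≤56, tuition 20≤23, duration 1≤3).

S1, S2, S3, S5, S6, S7, S8, S9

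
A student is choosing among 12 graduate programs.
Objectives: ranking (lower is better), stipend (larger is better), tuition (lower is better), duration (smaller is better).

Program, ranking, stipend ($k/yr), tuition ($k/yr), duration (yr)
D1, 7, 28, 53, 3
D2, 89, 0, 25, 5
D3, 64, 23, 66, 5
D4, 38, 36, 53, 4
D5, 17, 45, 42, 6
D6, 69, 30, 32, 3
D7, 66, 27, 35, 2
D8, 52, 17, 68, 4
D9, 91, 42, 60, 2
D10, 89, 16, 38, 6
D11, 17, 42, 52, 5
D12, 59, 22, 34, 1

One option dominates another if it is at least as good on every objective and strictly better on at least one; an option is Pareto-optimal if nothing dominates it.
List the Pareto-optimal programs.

D1, D2, D4, D5, D6, D7, D9, D11, D12

D1: not dominated (best ranking).
D2: not dominated (best tuition).
D3: dominated by D1 (ranking 7≤64, stipend 28≥23, tuition 53≤66, duration 3≤5).
D4: not dominated.
D5: not dominated (best stipend).
D6: not dominated.
D7: not dominated.
D8: dominated by D1 (ranking 7≤52, stipend 28≥17, tuition 53≤68, duration 3≤4).
D9: not dominated.
D10: dominated by D6 (ranking 69≤89, stipend 30≥16, tuition 32≤38, duration 3≤6).
D11: not dominated.
D12: not dominated (best duration).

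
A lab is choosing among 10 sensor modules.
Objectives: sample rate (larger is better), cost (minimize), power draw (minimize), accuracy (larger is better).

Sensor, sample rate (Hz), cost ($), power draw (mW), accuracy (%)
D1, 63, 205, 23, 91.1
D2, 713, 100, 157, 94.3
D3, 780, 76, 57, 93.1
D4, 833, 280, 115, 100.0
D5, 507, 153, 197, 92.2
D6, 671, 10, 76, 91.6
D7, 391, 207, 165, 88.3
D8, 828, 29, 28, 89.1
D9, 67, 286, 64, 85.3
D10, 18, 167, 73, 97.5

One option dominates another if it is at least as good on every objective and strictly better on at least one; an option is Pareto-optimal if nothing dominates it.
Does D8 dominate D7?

D8 vs D7: sample rate 828≥391, cost 29≤207, power draw 28≤165, accuracy 89.1≥88.3 — D8 is at least as good on every objective with at least one strict improvement.

Yes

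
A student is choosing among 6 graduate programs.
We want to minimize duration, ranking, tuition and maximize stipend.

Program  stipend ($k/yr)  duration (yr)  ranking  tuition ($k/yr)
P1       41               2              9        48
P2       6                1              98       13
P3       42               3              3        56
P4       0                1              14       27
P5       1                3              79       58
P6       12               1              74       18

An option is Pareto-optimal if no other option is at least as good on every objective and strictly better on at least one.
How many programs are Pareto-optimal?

5

P1: not dominated.
P2: not dominated (best tuition).
P3: not dominated (best stipend).
P4: not dominated.
P5: dominated by P1 (stipend 41≥1, duration 2≤3, ranking 9≤79, tuition 48≤58).
P6: not dominated.
Pareto-optimal: P1, P2, P3, P4, P6 → 5.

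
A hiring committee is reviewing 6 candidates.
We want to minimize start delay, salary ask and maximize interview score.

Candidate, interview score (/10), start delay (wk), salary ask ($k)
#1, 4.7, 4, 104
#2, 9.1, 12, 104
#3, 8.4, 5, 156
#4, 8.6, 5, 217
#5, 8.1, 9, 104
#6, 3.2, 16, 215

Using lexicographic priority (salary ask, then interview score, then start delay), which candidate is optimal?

#2

First minimize salary ask: best is 104, kept {#1, #2, #5}.
Then maximize interview score: best is 9.1, kept {#2}.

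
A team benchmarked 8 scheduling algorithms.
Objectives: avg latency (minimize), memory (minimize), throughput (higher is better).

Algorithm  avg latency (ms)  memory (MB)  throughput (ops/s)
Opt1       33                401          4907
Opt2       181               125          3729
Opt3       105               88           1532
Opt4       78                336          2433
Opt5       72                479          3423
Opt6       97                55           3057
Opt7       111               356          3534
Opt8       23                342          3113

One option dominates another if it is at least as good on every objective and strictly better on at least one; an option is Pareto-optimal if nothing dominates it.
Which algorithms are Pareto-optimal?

Opt1, Opt2, Opt4, Opt6, Opt7, Opt8

Opt1: not dominated (best throughput).
Opt2: not dominated.
Opt3: dominated by Opt6 (avg latency 97≤105, memory 55≤88, throughput 3057≥1532).
Opt4: not dominated.
Opt5: dominated by Opt1 (avg latency 33≤72, memory 401≤479, throughput 4907≥3423).
Opt6: not dominated (best memory).
Opt7: not dominated.
Opt8: not dominated (best avg latency).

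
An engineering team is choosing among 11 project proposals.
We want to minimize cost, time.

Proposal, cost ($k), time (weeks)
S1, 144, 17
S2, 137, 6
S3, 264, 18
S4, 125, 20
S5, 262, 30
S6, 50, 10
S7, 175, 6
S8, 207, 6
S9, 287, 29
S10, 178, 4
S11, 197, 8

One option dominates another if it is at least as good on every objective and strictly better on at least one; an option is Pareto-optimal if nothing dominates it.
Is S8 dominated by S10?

S10 vs S8: cost 178≤207, time 4≤6 — S10 is at least as good on every objective with at least one strict improvement.

Yes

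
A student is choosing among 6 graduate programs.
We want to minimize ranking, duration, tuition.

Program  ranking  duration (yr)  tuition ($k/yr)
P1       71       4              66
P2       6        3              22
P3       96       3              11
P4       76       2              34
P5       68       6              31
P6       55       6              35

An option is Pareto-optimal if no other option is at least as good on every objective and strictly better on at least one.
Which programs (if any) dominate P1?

P2: ranking 6≤71, duration 3≤4, tuition 22≤66 — dominates P1.
Others (P3, P4, P5, P6) are each worse than P1 on at least one objective.

P2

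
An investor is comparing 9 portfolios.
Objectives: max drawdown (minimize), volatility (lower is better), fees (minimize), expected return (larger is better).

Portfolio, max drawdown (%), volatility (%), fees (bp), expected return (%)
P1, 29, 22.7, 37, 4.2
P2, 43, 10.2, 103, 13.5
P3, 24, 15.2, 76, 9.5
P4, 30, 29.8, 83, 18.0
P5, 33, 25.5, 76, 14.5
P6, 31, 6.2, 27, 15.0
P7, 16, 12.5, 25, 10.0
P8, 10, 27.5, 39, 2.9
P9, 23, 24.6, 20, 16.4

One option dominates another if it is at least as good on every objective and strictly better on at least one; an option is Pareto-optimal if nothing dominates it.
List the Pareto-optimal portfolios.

P1: dominated by P7 (max drawdown 16≤29, volatility 12.5≤22.7, fees 25≤37, expected return 10.0≥4.2).
P2: dominated by P6 (max drawdown 31≤43, volatility 6.2≤10.2, fees 27≤103, expected return 15.0≥13.5).
P3: dominated by P7 (max drawdown 16≤24, volatility 12.5≤15.2, fees 25≤76, expected return 10.0≥9.5).
P4: not dominated (best expected return).
P5: dominated by P6 (max drawdown 31≤33, volatility 6.2≤25.5, fees 27≤76, expected return 15.0≥14.5).
P6: not dominated (best volatility).
P7: not dominated.
P8: not dominated (best max drawdown).
P9: not dominated (best fees).

P4, P6, P7, P8, P9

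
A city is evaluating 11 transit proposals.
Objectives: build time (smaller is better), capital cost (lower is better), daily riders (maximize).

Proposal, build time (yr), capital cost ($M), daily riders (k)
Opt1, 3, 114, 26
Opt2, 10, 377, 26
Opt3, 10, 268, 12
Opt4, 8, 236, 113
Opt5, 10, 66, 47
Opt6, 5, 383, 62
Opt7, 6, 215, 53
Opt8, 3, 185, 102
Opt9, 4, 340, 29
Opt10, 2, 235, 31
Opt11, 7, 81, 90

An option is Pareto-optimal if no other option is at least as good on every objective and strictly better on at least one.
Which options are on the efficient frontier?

Opt1, Opt4, Opt5, Opt8, Opt10, Opt11

Opt1: not dominated.
Opt2: dominated by Opt1 (build time 3≤10, capital cost 114≤377, daily riders 26≥26).
Opt3: dominated by Opt1 (build time 3≤10, capital cost 114≤268, daily riders 26≥12).
Opt4: not dominated (best daily riders).
Opt5: not dominated (best capital cost).
Opt6: dominated by Opt8 (build time 3≤5, capital cost 185≤383, daily riders 102≥62).
Opt7: dominated by Opt8 (build time 3≤6, capital cost 185≤215, daily riders 102≥53).
Opt8: not dominated.
Opt9: dominated by Opt8 (build time 3≤4, capital cost 185≤340, daily riders 102≥29).
Opt10: not dominated (best build time).
Opt11: not dominated.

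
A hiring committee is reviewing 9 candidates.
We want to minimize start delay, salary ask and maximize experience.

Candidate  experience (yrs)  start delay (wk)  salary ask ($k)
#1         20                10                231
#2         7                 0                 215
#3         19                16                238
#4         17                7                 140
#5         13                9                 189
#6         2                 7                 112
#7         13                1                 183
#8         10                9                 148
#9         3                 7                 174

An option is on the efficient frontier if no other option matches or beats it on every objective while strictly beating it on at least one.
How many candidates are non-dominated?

5

#1: not dominated (best experience).
#2: not dominated (best start delay).
#3: dominated by #1 (experience 20≥19, start delay 10≤16, salary ask 231≤238).
#4: not dominated.
#5: dominated by #4 (experience 17≥13, start delay 7≤9, salary ask 140≤189).
#6: not dominated (best salary ask).
#7: not dominated.
#8: dominated by #4 (experience 17≥10, start delay 7≤9, salary ask 140≤148).
#9: dominated by #4 (experience 17≥3, start delay 7≤7, salary ask 140≤174).
Pareto-optimal: #1, #2, #4, #6, #7 → 5.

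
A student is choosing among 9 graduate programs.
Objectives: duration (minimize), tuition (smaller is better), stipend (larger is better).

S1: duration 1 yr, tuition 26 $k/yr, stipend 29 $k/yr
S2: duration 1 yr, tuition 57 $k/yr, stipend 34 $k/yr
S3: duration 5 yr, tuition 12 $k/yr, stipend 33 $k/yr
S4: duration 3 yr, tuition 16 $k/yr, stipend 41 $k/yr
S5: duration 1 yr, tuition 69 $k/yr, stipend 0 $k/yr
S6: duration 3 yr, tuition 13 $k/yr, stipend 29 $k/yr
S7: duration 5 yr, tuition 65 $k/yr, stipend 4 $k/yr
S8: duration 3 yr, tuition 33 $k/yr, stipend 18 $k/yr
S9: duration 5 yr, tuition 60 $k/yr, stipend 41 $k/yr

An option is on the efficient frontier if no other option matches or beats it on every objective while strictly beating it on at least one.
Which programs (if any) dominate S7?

S1, S2, S3, S4, S6, S8, S9

S1: duration 1≤5, tuition 26≤65, stipend 29≥4 — dominates S7.
S2: duration 1≤5, tuition 57≤65, stipend 34≥4 — dominates S7.
S3: duration 5≤5, tuition 12≤65, stipend 33≥4 — dominates S7.
S4: duration 3≤5, tuition 16≤65, stipend 41≥4 — dominates S7.
S6: duration 3≤5, tuition 13≤65, stipend 29≥4 — dominates S7.
S8: duration 3≤5, tuition 33≤65, stipend 18≥4 — dominates S7.
S9: duration 5≤5, tuition 60≤65, stipend 41≥4 — dominates S7.
Others (S5) are each worse than S7 on at least one objective.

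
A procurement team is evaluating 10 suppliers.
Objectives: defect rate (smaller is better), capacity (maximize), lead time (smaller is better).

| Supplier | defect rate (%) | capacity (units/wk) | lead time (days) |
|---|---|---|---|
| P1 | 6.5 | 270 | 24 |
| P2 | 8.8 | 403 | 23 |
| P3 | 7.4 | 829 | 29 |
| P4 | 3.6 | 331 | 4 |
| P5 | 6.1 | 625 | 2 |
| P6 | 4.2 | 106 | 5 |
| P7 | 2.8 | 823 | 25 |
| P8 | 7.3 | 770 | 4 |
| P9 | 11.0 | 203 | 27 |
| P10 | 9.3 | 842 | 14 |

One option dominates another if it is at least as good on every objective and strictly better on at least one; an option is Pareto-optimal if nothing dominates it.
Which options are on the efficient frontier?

P1: dominated by P4 (defect rate 3.6≤6.5, capacity 331≥270, lead time 4≤24).
P2: dominated by P5 (defect rate 6.1≤8.8, capacity 625≥403, lead time 2≤23).
P3: not dominated.
P4: not dominated.
P5: not dominated (best lead time).
P6: dominated by P4 (defect rate 3.6≤4.2, capacity 331≥106, lead time 4≤5).
P7: not dominated (best defect rate).
P8: not dominated.
P9: dominated by P1 (defect rate 6.5≤11.0, capacity 270≥203, lead time 24≤27).
P10: not dominated (best capacity).

P3, P4, P5, P7, P8, P10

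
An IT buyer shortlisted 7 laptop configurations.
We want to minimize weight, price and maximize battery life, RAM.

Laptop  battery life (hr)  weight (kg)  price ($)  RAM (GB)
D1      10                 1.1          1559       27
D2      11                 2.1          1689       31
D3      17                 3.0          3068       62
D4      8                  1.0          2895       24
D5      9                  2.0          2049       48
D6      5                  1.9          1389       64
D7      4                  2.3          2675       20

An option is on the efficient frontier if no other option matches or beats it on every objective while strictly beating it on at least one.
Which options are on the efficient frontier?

D1, D2, D3, D4, D5, D6

D1: not dominated.
D2: not dominated.
D3: not dominated (best battery life).
D4: not dominated (best weight).
D5: not dominated.
D6: not dominated (best price).
D7: dominated by D1 (battery life 10≥4, weight 1.1≤2.3, price 1559≤2675, RAM 27≥20).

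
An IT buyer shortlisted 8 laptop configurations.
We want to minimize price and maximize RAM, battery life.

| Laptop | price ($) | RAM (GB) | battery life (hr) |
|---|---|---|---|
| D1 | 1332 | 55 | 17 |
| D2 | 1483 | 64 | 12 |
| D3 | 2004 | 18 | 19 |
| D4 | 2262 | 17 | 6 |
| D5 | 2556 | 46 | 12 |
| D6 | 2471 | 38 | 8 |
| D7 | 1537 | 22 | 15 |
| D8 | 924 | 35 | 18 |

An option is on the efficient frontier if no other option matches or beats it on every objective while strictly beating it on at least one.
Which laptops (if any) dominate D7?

D1, D8

D1: price 1332≤1537, RAM 55≥22, battery life 17≥15 — dominates D7.
D8: price 924≤1537, RAM 35≥22, battery life 18≥15 — dominates D7.
Others (D2, D3, D4, D5, D6) are each worse than D7 on at least one objective.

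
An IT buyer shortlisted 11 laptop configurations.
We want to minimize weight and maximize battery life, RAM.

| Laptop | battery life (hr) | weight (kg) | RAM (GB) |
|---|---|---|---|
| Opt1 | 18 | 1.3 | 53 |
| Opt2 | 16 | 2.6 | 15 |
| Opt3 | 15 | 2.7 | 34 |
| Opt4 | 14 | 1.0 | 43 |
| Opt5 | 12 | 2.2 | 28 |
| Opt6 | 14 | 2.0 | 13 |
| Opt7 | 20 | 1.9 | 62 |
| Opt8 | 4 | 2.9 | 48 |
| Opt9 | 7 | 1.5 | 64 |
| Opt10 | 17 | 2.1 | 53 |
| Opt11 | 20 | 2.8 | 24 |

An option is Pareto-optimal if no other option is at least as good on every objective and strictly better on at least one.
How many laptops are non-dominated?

Opt1: not dominated.
Opt2: dominated by Opt1 (battery life 18≥16, weight 1.3≤2.6, RAM 53≥15).
Opt3: dominated by Opt1 (battery life 18≥15, weight 1.3≤2.7, RAM 53≥34).
Opt4: not dominated (best weight).
Opt5: dominated by Opt1 (battery life 18≥12, weight 1.3≤2.2, RAM 53≥28).
Opt6: dominated by Opt1 (battery life 18≥14, weight 1.3≤2.0, RAM 53≥13).
Opt7: not dominated.
Opt8: dominated by Opt1 (battery life 18≥4, weight 1.3≤2.9, RAM 53≥48).
Opt9: not dominated (best RAM).
Opt10: dominated by Opt1 (battery life 18≥17, weight 1.3≤2.1, RAM 53≥53).
Opt11: dominated by Opt7 (battery life 20≥20, weight 1.9≤2.8, RAM 62≥24).
Pareto-optimal: Opt1, Opt4, Opt7, Opt9 → 4.

4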